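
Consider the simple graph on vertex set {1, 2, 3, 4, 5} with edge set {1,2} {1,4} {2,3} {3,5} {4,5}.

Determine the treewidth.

2

A width-2 tree decomposition is:
Bags: B1 = {1, 4, 5}  B2 = {1, 3, 5}  B3 = {1, 2, 3}
Tree: B1–B2, B2–B3
Each bag holds 3 vertices, so the decomposition has width 2, which upper-bounds the treewidth. Since 1–4–5–3–2–1 is a cycle in G, G is not acyclic. Forests are exactly the graphs of treewidth ≤ 1, so tw(G) ≥ 2. The upper and lower bounds meet at 2, so that is the treewidth.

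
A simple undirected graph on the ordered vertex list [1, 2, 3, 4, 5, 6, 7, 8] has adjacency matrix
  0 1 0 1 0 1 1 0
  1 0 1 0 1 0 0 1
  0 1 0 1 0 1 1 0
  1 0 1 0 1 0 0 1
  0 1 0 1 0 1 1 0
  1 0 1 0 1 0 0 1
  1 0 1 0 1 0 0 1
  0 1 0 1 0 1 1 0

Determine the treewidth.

A width-4 tree decomposition is:
Bags: B1 = {1, 3, 4, 5, 8}  B2 = {1, 2, 3, 5, 8}  B3 = {1, 3, 5, 6, 8}  B4 = {1, 3, 5, 7, 8}
Tree: B1–B2, B2–B3, B3–B4
Each bag holds 5 vertices, so the decomposition has width 4, which upper-bounds the treewidth. For the lower bound: the 5 vertex sets {4,8}, {1,2}, {5,6}, {3}, {7} are disjoint, each induces a connected subgraph, and every pair is joined by at least one edge of G. Contracting each set to a single vertex therefore yields K_{5} as a minor, and since treewidth is minor-monotone, tw(G) ≥ tw(K_{5}) = 4. Combining the bounds, tw(G) = 4.

4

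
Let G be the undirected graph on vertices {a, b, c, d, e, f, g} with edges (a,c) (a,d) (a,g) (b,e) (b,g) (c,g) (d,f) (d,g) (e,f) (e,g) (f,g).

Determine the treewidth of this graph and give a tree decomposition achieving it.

Treewidth 2.
One optimal decomposition is:
Bags: B1 = {d, f, g}  B2 = {e, f, g}  B3 = {a, d, g}  B4 = {b, e, g}  B5 = {a, c, g}
Tree: B1–B2, B1–B3, B2–B4, B3–B5

Every bag has size at most 3, so the width is 3 − 1 = 2 and tw(G) ≤ 2. On the other hand G contains the 3-clique {d, f, g}. A clique must lie in a single bag of any decomposition, so no decomposition can have width below 2. Hence tw(G) = 2 exactly.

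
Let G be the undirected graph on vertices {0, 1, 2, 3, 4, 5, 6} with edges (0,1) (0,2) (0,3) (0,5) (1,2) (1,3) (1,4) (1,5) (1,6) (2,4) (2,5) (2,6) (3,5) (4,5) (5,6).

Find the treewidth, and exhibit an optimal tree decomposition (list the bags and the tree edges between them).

Treewidth 3.
Bags: B1 = {1, 2, 4, 5}  B2 = {0, 1, 2, 5}  B3 = {1, 2, 5, 6}  B4 = {0, 1, 3, 5}
Tree: B1–B2, B1–B3, B2–B4

The largest bag has 4 vertices, giving width 3; this decomposition certifies tw(G) ≤ 3. For the lower bound, the 4 vertices {0, 1, 2, 5} are pairwise adjacent, and any tree decomposition puts a clique entirely inside one bag — forcing width ≥ 3. Combining the bounds, tw(G) = 3.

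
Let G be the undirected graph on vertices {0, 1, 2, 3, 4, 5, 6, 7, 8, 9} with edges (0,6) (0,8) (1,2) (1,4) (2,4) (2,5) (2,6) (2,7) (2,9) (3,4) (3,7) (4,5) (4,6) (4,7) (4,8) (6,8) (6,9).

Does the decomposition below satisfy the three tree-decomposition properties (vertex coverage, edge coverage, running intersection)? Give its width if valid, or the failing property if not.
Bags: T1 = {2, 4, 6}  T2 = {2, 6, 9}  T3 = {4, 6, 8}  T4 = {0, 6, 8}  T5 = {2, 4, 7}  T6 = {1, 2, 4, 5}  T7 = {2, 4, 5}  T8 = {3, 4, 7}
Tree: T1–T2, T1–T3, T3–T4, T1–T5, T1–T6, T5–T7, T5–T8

A tree decomposition must satisfy three properties: every vertex lies in some bag; for every edge, both endpoints lie together in some bag; and for every vertex, the bags containing it form a connected subtree. Here bags containing vertex 5 are not connected in the tree, so the decomposition is invalid.

No — bags containing vertex 5 are not connected in the tree.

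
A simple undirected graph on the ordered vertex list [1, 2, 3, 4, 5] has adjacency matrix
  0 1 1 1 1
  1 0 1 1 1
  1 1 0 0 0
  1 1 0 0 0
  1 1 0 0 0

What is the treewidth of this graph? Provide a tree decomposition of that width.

Each bag holds 3 vertices, so the decomposition has width 2, which upper-bounds the treewidth. Conversely, {1, 2, 3} is a clique of size 3, and the vertices of any clique must share a bag in every tree decomposition; so some bag has ≥ 3 vertices and tw(G) ≥ 2. The upper and lower bounds meet at 2, so that is the treewidth.

Treewidth 2.
Bags: B1 = {1, 2, 3}  B2 = {1, 2, 5}  B3 = {1, 2, 4}
Tree: B1–B2, B2–B3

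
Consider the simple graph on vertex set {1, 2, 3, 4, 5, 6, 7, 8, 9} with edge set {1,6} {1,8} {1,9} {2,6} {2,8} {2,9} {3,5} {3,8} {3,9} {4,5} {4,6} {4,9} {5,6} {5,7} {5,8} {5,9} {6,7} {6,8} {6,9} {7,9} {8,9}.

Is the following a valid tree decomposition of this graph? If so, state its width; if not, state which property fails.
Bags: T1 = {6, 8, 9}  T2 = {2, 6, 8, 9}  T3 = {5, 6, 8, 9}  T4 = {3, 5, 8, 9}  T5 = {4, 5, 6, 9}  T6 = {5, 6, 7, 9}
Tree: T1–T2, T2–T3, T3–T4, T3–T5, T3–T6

A tree decomposition must satisfy three properties: every vertex lies in some bag; for every edge, both endpoints lie together in some bag; and for every vertex, the bags containing it form a connected subtree. Here vertex 1 appears in no bag, so the decomposition is invalid.

No — vertex 1 appears in no bag.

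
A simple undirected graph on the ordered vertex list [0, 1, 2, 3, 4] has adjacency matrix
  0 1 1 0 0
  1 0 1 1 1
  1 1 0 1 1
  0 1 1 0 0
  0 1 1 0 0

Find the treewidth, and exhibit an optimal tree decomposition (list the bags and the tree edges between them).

Each bag holds 3 vertices, so the decomposition has width 2, which upper-bounds the treewidth. For the lower bound, the 3 vertices {0, 1, 2} are pairwise adjacent, and any tree decomposition puts a clique entirely inside one bag — forcing width ≥ 2. The upper and lower bounds meet at 2, so that is the treewidth.

Treewidth 2.
One such decomposition:
Bags: B1 = {1, 2, 3}  B2 = {0, 1, 2}  B3 = {1, 2, 4}
Tree: B1–B2, B2–B3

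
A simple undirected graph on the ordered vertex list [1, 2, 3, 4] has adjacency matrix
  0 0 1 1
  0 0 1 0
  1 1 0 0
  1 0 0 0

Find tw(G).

A width-1 tree decomposition is:
Bags: B1 = {2, 3}  B2 = {1, 3}  B3 = {1, 4}
Tree: B1–B2, B2–B3
The largest bag has 2 vertices, giving width 1; this decomposition certifies tw(G) ≤ 1. G has an edge, so its treewidth is at least 1. Combining the bounds, tw(G) = 1.

1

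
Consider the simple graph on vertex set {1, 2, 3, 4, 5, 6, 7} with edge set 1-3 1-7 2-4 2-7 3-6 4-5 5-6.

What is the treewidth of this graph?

A width-2 tree decomposition is:
Bags: B1 = {4, 5, 6}  B2 = {3, 4, 6}  B3 = {1, 3, 4}  B4 = {1, 4, 7}  B5 = {2, 4, 7}
Tree: B1–B2, B2–B3, B3–B4, B4–B5
Each bag holds 3 vertices, so the decomposition has width 2, which upper-bounds the treewidth. For the lower bound, G contains the cycle 4–5–6–3–1–7–2–4, so G is not a forest; only forests have treewidth ≤ 1, hence tw(G) ≥ 2. Combining the bounds, tw(G) = 2.

2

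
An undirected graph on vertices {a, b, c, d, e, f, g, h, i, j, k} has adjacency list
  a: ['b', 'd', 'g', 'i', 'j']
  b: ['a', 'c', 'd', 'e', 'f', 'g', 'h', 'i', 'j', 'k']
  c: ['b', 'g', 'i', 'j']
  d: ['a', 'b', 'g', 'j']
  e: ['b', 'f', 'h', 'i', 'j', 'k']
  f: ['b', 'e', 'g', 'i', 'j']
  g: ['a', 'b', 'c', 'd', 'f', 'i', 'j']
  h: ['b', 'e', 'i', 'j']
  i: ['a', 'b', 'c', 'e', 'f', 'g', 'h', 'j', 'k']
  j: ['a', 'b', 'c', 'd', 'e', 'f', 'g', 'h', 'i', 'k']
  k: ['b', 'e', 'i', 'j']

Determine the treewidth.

4

A width-4 tree decomposition is:
Bags: B1 = {b, c, g, i, j}  B2 = {a, b, g, i, j}  B3 = {b, f, g, i, j}  B4 = {b, e, f, i, j}  B5 = {b, e, i, j, k}  B6 = {b, e, h, i, j}  B7 = {a, b, d, g, j}
Tree: B1–B2, B1–B3, B3–B4, B4–B5, B4–B6, B2–B7
Every bag has size at most 5, so the width is 5 − 1 = 4 and tw(G) ≤ 4. For the lower bound, the 5 vertices {a, b, d, g, j} are pairwise adjacent, and any tree decomposition puts a clique entirely inside one bag — forcing width ≥ 4. The upper and lower bounds meet at 4, so that is the treewidth.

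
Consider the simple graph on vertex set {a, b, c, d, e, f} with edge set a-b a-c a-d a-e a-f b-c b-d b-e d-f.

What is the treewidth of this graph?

A width-2 tree decomposition is:
Bags: B1 = {a, b, e}  B2 = {a, b, d}  B3 = {a, d, f}  B4 = {a, b, c}
Tree: B1–B2, B2–B3, B2–B4
The largest bag has 3 vertices, giving width 2; this decomposition certifies tw(G) ≤ 2. Conversely, {a, d, f} is a clique of size 3, and the vertices of any clique must share a bag in every tree decomposition; so some bag has ≥ 3 vertices and tw(G) ≥ 2. Hence tw(G) = 2 exactly.

2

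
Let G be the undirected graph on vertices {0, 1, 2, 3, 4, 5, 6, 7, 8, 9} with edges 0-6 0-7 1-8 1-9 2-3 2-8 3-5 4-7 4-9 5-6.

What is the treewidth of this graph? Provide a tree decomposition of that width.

Treewidth 2.
One such decomposition:
Bags: B1 = {0, 4, 7}  B2 = {0, 4, 6}  B3 = {4, 5, 6}  B4 = {3, 4, 5}  B5 = {2, 3, 4}  B6 = {2, 4, 8}  B7 = {1, 4, 8}  B8 = {1, 4, 9}
Tree: B1–B2, B2–B3, B3–B4, B4–B5, B5–B6, B6–B7, B7–B8

Every bag has size at most 3, so the width is 3 − 1 = 2 and tw(G) ≤ 2. For the lower bound, G contains the cycle 4–7–0–6–5–3–2–8–1–9–4, so G is not a forest; only forests have treewidth ≤ 1, hence tw(G) ≥ 2. The upper and lower bounds meet at 2, so that is the treewidth.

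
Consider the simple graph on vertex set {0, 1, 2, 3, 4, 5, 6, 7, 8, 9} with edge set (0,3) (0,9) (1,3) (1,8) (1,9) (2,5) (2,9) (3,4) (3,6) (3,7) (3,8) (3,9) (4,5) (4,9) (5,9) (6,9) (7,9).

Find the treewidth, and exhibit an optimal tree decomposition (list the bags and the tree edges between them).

Each bag holds 3 vertices, so the decomposition has width 2, which upper-bounds the treewidth. For the lower bound, the 3 vertices {1, 3, 8} are pairwise adjacent, and any tree decomposition puts a clique entirely inside one bag — forcing width ≥ 2. Therefore the treewidth is 2.

Treewidth 2.
Bags: B1 = {0, 3, 9}  B2 = {3, 7, 9}  B3 = {3, 4, 9}  B4 = {1, 3, 9}  B5 = {1, 3, 8}  B6 = {3, 6, 9}  B7 = {4, 5, 9}  B8 = {2, 5, 9}
Tree: B1–B2, B2–B3, B3–B4, B4–B5, B2–B6, B3–B7, B7–B8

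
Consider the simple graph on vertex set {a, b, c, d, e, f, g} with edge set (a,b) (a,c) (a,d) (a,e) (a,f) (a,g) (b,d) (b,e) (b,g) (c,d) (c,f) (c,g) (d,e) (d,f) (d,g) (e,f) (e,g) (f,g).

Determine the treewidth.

4

A width-4 tree decomposition is:
Bags: B1 = {a, b, d, e, g}  B2 = {a, d, e, f, g}  B3 = {a, c, d, f, g}
Tree: B1–B2, B2–B3
Every bag has size at most 5, so the width is 5 − 1 = 4 and tw(G) ≤ 4. On the other hand G contains the 5-clique {a, d, e, f, g}. A clique must lie in a single bag of any decomposition, so no decomposition can have width below 4. Hence tw(G) = 4 exactly.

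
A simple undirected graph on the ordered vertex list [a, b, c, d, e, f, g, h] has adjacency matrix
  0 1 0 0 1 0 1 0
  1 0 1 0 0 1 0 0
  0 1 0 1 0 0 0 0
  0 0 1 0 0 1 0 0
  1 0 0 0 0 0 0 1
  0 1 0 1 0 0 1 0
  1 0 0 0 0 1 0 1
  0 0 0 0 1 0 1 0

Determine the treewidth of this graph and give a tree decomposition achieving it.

Every bag has size at most 3, so the width is 3 − 1 = 2 and tw(G) ≤ 2. The edges e–h–g–a–e form a cycle, so G is not a tree and its treewidth is at least 2. Combining the bounds, tw(G) = 2.

Treewidth 2.
One optimal decomposition is:
Bags: B1 = {a, e, h}  B2 = {a, g, h}  B3 = {a, b, g}  B4 = {b, f, g}  B5 = {b, c, f}  B6 = {c, d, f}
Tree: B1–B2, B2–B3, B3–B4, B4–B5, B5–B6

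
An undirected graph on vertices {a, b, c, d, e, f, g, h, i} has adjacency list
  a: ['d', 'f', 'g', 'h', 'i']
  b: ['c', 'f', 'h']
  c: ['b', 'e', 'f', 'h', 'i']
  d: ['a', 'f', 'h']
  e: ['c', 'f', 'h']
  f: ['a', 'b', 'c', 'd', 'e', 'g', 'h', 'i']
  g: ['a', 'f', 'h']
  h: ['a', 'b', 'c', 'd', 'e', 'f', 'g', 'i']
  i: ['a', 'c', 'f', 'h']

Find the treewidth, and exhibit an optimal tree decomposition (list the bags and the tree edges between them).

Each bag holds 4 vertices, so the decomposition has width 3, which upper-bounds the treewidth. On the other hand G contains the 4-clique {a, d, f, h}. A clique must lie in a single bag of any decomposition, so no decomposition can have width below 3. Therefore the treewidth is 3.

Treewidth 3.
One such decomposition:
Bags: B1 = {a, f, h, i}  B2 = {c, f, h, i}  B3 = {a, f, g, h}  B4 = {a, d, f, h}  B5 = {c, e, f, h}  B6 = {b, c, f, h}
Tree: B1–B2, B1–B3, B3–B4, B2–B5, B2–B6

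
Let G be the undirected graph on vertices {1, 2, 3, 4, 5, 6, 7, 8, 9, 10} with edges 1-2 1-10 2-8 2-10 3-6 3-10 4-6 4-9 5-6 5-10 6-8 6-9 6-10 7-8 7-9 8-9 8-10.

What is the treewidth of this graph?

2

A width-2 tree decomposition is:
Bags: B1 = {3, 6, 10}  B2 = {6, 8, 10}  B3 = {5, 6, 10}  B4 = {6, 8, 9}  B5 = {7, 8, 9}  B6 = {2, 8, 10}  B7 = {4, 6, 9}  B8 = {1, 2, 10}
Tree: B1–B2, B1–B3, B2–B4, B4–B5, B2–B6, B4–B7, B6–B8
The largest bag has 3 vertices, giving width 2; this decomposition certifies tw(G) ≤ 2. For the lower bound, the 3 vertices {1, 2, 10} are pairwise adjacent, and any tree decomposition puts a clique entirely inside one bag — forcing width ≥ 2. Combining the bounds, tw(G) = 2.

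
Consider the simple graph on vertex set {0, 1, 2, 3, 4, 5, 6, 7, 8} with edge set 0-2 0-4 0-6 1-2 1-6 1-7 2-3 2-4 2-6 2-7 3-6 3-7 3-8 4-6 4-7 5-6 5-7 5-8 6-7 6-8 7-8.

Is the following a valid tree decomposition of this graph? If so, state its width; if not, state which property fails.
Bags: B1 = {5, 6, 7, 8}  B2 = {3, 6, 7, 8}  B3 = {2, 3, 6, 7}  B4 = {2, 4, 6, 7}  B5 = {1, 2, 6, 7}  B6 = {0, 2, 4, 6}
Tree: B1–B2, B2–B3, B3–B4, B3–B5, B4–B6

Yes; width 3.

Every vertex of G appears in some bag (union = {0, 1, 2, 3, 4, 5, 6, 7, 8}); every edge is covered by a bag; and for each vertex v the set of bags containing v is connected in the bag tree. The decomposition is therefore valid. The largest bag has 4 vertices, so the width is 3.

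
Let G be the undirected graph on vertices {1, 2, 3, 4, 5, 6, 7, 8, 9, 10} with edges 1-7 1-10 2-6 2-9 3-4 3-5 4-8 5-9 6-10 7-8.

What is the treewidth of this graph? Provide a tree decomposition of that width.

Treewidth 2.
One such decomposition:
Bags: B1 = {1, 7, 8}  B2 = {1, 8, 10}  B3 = {6, 8, 10}  B4 = {2, 6, 8}  B5 = {2, 8, 9}  B6 = {5, 8, 9}  B7 = {3, 5, 8}  B8 = {3, 4, 8}
Tree: B1–B2, B2–B3, B3–B4, B4–B5, B5–B6, B6–B7, B7–B8

Each bag holds 3 vertices, so the decomposition has width 2, which upper-bounds the treewidth. The edges 8–7–1–10–6–2–9–5–3–4–8 form a cycle, so G is not a tree and its treewidth is at least 2. Therefore the treewidth is 2.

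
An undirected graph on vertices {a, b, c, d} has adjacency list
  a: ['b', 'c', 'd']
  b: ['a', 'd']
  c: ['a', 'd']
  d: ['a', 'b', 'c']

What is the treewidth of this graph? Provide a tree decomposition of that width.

Each bag holds 3 vertices, so the decomposition has width 2, which upper-bounds the treewidth. For the lower bound, the 3 vertices {a, c, d} are pairwise adjacent, and any tree decomposition puts a clique entirely inside one bag — forcing width ≥ 2. The upper and lower bounds meet at 2, so that is the treewidth.

Treewidth 2.
One such decomposition:
Bags: B1 = {a, c, d}  B2 = {a, b, d}
Tree: B1–B2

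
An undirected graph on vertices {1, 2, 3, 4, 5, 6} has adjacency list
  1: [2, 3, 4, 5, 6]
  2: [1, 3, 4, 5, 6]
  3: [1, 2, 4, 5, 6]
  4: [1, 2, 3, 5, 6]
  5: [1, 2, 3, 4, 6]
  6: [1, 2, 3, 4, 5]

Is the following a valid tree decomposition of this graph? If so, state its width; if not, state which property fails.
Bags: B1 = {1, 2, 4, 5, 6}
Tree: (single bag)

A tree decomposition must satisfy three properties: every vertex lies in some bag; for every edge, both endpoints lie together in some bag; and for every vertex, the bags containing it form a connected subtree. Here vertex 3 appears in no bag, so the decomposition is invalid.

No — vertex 3 appears in no bag.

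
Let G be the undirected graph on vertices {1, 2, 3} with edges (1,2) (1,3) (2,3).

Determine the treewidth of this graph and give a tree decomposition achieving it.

With just one bag of size 3, the width is 3 − 1 = 2, so tw(G) ≤ 2. Conversely, {1, 2, 3} is a clique of size 3, and the vertices of any clique must share a bag in every tree decomposition; so some bag has ≥ 3 vertices and tw(G) ≥ 2. The upper and lower bounds meet at 2, so that is the treewidth.

Treewidth 2.
One such decomposition:
Bags: B1 = {1, 2, 3}
Tree: (single bag)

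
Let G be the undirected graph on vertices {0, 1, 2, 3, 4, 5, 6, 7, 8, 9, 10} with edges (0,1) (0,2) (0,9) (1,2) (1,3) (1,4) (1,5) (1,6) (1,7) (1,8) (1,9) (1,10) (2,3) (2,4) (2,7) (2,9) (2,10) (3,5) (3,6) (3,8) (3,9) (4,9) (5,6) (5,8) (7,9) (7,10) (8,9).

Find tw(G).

3

A width-3 tree decomposition is:
Bags: B1 = {1, 2, 3, 9}  B2 = {1, 3, 8, 9}  B3 = {1, 2, 4, 9}  B4 = {1, 3, 5, 8}  B5 = {1, 2, 7, 9}  B6 = {1, 3, 5, 6}  B7 = {1, 2, 7, 10}  B8 = {0, 1, 2, 9}
Tree: B1–B2, B1–B3, B2–B4, B3–B5, B4–B6, B5–B7, B5–B8
The largest bag has 4 vertices, giving width 3; this decomposition certifies tw(G) ≤ 3. Conversely, {1, 3, 8, 9} is a clique of size 4, and the vertices of any clique must share a bag in every tree decomposition; so some bag has ≥ 4 vertices and tw(G) ≥ 3. Therefore the treewidth is 3.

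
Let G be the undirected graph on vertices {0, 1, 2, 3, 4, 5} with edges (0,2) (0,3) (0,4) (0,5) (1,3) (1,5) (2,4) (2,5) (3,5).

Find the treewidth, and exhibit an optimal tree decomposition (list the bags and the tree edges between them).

Treewidth 2.
One optimal decomposition is:
Bags: B1 = {0, 2, 5}  B2 = {0, 3, 5}  B3 = {1, 3, 5}  B4 = {0, 2, 4}
Tree: B1–B2, B2–B3, B1–B4

The largest bag has 3 vertices, giving width 2; this decomposition certifies tw(G) ≤ 2. On the other hand G contains the 3-clique {0, 2, 4}. A clique must lie in a single bag of any decomposition, so no decomposition can have width below 2. Hence tw(G) = 2 exactly.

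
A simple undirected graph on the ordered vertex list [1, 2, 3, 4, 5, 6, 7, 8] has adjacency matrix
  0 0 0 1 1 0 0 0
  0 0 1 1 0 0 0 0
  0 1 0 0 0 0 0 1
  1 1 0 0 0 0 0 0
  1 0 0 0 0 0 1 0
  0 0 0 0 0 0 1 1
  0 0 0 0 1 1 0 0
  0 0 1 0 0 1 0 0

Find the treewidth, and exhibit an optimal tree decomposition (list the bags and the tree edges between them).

Treewidth 2.
One such decomposition:
Bags: B1 = {5, 6, 7}  B2 = {5, 6, 8}  B3 = {3, 5, 8}  B4 = {2, 3, 5}  B5 = {2, 4, 5}  B6 = {1, 4, 5}
Tree: B1–B2, B2–B3, B3–B4, B4–B5, B5–B6

Every bag has size at most 3, so the width is 3 − 1 = 2 and tw(G) ≤ 2. The edges 5–7–6–8–3–2–4–1–5 form a cycle, so G is not a tree and its treewidth is at least 2. The upper and lower bounds meet at 2, so that is the treewidth.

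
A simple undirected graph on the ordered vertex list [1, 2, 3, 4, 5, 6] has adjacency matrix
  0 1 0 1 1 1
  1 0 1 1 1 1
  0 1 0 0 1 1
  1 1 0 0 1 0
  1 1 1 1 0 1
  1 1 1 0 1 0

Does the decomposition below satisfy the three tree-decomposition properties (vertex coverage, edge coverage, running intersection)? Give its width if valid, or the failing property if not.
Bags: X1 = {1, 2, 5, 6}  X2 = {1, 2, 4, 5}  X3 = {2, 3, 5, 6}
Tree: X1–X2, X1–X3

Yes; width 3.

Checking the three conditions: (i) the bags cover all of {1, 2, 3, 4, 5, 6}; (ii) for each edge, some bag contains both endpoints; (iii) the bags containing any fixed vertex form a subtree. All hold, so the decomposition is valid with width 4 − 1 = 3.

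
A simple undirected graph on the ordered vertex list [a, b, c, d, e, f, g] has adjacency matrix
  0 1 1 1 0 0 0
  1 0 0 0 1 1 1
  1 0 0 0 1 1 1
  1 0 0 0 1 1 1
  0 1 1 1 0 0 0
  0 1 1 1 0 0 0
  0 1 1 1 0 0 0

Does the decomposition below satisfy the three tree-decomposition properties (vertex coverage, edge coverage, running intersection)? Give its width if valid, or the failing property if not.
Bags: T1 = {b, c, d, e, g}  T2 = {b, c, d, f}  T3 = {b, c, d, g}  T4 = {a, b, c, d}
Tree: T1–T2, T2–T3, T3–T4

No — bags containing vertex g are not connected in the tree.

A tree decomposition must satisfy three properties: every vertex lies in some bag; for every edge, both endpoints lie together in some bag; and for every vertex, the bags containing it form a connected subtree. Here bags containing vertex g are not connected in the tree, so the decomposition is invalid.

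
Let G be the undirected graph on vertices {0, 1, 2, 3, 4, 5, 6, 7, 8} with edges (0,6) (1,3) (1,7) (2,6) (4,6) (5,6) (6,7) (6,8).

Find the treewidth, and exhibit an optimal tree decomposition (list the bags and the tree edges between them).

Treewidth 1.
One such decomposition:
Bags: B1 = {4, 6}  B2 = {2, 6}  B3 = {6, 7}  B4 = {0, 6}  B5 = {6, 8}  B6 = {5, 6}  B7 = {1, 7}  B8 = {1, 3}
Tree: B1–B2, B1–B3, B3–B4, B2–B5, B3–B6, B3–B7, B7–B8

The largest bag has 2 vertices, giving width 1; this decomposition certifies tw(G) ≤ 1. Since G has at least one edge (e.g. 6–4), it is not an edgeless graph, so tw(G) ≥ 1. The upper and lower bounds meet at 1, so that is the treewidth.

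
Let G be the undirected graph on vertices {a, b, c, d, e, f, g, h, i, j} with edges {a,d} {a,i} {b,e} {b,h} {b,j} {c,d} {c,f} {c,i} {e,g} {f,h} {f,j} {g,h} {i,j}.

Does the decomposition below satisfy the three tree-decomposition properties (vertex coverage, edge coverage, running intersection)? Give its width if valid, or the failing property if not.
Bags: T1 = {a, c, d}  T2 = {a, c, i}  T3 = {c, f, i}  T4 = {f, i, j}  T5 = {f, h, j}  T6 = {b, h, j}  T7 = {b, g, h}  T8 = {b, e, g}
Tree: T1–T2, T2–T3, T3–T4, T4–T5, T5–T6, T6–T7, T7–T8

Yes; width 2.

Vertex coverage: the bags together contain {a, b, c, d, e, f, g, h, i, j}, the full vertex set. Edge coverage: each edge of G has both endpoints in at least one bag. Running intersection: for every vertex, the bags containing it form a connected subtree. All three properties hold, so this is a valid tree decomposition of width max|bag| − 1 = 2, and hence tw(G) ≤ 2.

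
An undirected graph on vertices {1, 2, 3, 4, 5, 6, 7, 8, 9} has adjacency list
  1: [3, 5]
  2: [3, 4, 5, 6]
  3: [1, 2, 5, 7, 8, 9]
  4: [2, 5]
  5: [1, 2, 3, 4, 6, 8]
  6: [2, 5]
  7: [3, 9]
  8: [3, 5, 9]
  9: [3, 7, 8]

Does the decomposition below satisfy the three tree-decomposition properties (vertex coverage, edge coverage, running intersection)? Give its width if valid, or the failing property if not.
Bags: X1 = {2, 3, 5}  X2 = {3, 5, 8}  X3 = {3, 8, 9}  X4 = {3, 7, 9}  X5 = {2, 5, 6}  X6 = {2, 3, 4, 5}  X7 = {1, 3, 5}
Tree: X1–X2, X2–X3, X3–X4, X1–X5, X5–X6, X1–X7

A tree decomposition must satisfy three properties: every vertex lies in some bag; for every edge, both endpoints lie together in some bag; and for every vertex, the bags containing it form a connected subtree. Here bags containing vertex 3 are not connected in the tree, so the decomposition is invalid.

No — bags containing vertex 3 are not connected in the tree.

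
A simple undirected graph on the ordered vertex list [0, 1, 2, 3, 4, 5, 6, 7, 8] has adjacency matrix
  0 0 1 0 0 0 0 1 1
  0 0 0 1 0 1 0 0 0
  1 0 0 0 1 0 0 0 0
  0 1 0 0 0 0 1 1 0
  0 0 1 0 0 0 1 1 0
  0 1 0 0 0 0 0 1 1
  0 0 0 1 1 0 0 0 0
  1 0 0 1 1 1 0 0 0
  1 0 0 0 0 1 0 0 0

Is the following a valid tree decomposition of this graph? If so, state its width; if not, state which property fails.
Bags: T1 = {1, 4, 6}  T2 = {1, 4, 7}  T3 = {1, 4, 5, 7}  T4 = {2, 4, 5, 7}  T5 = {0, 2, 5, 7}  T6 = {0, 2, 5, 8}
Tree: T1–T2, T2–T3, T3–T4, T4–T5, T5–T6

No — vertex 3 appears in no bag.

A tree decomposition must satisfy three properties: every vertex lies in some bag; for every edge, both endpoints lie together in some bag; and for every vertex, the bags containing it form a connected subtree. Here vertex 3 appears in no bag, so the decomposition is invalid.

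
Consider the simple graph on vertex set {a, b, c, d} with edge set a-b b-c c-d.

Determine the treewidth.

A width-1 tree decomposition is:
Bags: B1 = {c, d}  B2 = {b, c}  B3 = {a, b}
Tree: B1–B2, B2–B3
The largest bag has 2 vertices, giving width 1; this decomposition certifies tw(G) ≤ 1. G has an edge, so its treewidth is at least 1. Therefore the treewidth is 1.

1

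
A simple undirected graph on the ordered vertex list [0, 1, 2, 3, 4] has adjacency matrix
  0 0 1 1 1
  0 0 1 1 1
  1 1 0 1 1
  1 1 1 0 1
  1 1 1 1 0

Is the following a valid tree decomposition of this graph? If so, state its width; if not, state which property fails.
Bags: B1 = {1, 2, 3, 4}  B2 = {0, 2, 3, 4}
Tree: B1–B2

Yes; width 3.

Vertex coverage: the bags together contain {0, 1, 2, 3, 4}, the full vertex set. Edge coverage: each edge of G has both endpoints in at least one bag. Running intersection: for every vertex, the bags containing it form a connected subtree. All three properties hold, so this is a valid tree decomposition of width max|bag| − 1 = 3, and hence tw(G) ≤ 3.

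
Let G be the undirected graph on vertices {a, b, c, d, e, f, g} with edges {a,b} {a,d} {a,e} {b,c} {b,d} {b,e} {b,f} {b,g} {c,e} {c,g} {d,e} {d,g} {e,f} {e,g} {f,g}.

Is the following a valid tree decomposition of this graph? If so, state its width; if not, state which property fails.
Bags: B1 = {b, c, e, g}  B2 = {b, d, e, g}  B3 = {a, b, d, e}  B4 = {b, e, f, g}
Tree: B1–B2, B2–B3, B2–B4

Yes; width 3.

Every vertex of G appears in some bag (union = {a, b, c, d, e, f, g}); every edge is covered by a bag; and for each vertex v the set of bags containing v is connected in the bag tree. The decomposition is therefore valid. The largest bag has 4 vertices, so the width is 3.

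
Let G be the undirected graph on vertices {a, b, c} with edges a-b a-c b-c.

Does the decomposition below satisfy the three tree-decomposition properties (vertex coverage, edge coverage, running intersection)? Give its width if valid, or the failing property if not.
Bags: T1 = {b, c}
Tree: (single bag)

A tree decomposition must satisfy three properties: every vertex lies in some bag; for every edge, both endpoints lie together in some bag; and for every vertex, the bags containing it form a connected subtree. Here vertex a appears in no bag, so the decomposition is invalid.

No — vertex a appears in no bag.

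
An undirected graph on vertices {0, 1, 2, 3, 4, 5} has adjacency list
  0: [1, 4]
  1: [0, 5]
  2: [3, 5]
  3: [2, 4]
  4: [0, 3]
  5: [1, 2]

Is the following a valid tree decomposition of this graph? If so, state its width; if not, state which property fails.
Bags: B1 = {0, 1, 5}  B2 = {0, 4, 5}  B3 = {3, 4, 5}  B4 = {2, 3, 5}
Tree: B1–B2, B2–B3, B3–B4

Yes; width 2.

Every vertex of G appears in some bag (union = {0, 1, 2, 3, 4, 5}); every edge is covered by a bag; and for each vertex v the set of bags containing v is connected in the bag tree. The decomposition is therefore valid. The largest bag has 3 vertices, so the width is 2.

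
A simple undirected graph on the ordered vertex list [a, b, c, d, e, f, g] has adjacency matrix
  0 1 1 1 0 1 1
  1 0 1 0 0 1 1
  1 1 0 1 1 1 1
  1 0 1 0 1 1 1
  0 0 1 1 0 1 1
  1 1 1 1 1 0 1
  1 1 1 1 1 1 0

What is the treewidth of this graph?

A width-4 tree decomposition is:
Bags: B1 = {a, c, d, f, g}  B2 = {a, b, c, f, g}  B3 = {c, d, e, f, g}
Tree: B1–B2, B1–B3
The largest bag has 5 vertices, giving width 4; this decomposition certifies tw(G) ≤ 4. For the lower bound, the 5 vertices {c, d, e, f, g} are pairwise adjacent, and any tree decomposition puts a clique entirely inside one bag — forcing width ≥ 4. Hence tw(G) = 4 exactly.

4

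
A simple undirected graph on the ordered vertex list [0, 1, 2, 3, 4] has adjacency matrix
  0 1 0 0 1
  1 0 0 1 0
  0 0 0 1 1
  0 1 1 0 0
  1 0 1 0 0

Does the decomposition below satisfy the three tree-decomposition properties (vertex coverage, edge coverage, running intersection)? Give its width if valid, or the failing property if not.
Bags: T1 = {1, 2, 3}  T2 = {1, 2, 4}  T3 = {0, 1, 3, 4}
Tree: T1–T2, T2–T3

A tree decomposition must satisfy three properties: every vertex lies in some bag; for every edge, both endpoints lie together in some bag; and for every vertex, the bags containing it form a connected subtree. Here bags containing vertex 3 are not connected in the tree, so the decomposition is invalid.

No — bags containing vertex 3 are not connected in the tree.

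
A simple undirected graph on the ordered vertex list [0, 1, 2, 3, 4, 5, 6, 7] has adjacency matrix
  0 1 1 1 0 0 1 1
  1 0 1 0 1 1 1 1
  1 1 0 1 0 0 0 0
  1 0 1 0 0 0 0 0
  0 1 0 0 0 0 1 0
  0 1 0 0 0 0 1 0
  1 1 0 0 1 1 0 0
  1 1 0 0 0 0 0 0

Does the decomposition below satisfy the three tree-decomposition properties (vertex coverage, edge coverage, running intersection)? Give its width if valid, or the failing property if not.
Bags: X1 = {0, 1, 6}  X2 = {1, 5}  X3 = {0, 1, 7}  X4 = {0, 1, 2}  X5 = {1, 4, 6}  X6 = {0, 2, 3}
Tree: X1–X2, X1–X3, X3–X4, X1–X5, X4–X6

No — edge (6,5) lies in no bag.

A tree decomposition must satisfy three properties: every vertex lies in some bag; for every edge, both endpoints lie together in some bag; and for every vertex, the bags containing it form a connected subtree. Here edge (6,5) lies in no bag, so the decomposition is invalid.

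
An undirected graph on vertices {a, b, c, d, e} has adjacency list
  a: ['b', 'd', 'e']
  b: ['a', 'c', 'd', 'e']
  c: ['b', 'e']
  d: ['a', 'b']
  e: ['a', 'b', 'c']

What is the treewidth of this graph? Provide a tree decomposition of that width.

The largest bag has 3 vertices, giving width 2; this decomposition certifies tw(G) ≤ 2. For the lower bound, the 3 vertices {a, b, d} are pairwise adjacent, and any tree decomposition puts a clique entirely inside one bag — forcing width ≥ 2. The upper and lower bounds meet at 2, so that is the treewidth.

Treewidth 2.
One optimal decomposition is:
Bags: B1 = {a, b, e}  B2 = {b, c, e}  B3 = {a, b, d}
Tree: B1–B2, B1–B3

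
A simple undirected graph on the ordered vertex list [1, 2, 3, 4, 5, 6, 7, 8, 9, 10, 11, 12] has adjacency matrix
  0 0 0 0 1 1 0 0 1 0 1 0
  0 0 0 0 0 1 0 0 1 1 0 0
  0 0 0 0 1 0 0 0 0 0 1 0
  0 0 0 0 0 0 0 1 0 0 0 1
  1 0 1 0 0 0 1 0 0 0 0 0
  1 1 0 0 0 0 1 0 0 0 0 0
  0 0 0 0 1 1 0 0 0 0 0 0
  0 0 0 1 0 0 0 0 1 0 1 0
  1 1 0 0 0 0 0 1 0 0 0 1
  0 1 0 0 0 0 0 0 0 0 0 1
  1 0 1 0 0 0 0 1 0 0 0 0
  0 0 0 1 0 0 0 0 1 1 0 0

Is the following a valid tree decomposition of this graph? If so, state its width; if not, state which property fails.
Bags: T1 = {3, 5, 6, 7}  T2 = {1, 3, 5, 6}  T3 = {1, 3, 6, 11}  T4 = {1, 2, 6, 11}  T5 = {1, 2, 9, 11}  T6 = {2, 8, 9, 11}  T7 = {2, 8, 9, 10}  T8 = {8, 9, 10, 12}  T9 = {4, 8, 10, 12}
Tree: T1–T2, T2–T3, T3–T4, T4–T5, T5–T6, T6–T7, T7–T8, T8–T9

Every vertex of G appears in some bag (union = {1, 2, 3, 4, 5, 6, 7, 8, 9, 10, 11, 12}); every edge is covered by a bag; and for each vertex v the set of bags containing v is connected in the bag tree. The decomposition is therefore valid. The largest bag has 4 vertices, so the width is 3.

Yes; width 3.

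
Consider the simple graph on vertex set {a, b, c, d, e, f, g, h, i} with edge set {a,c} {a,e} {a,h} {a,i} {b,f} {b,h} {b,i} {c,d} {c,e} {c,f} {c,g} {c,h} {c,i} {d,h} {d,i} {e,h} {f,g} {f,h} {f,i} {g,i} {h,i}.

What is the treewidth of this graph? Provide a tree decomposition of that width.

Each bag holds 4 vertices, so the decomposition has width 3, which upper-bounds the treewidth. Conversely, {c, f, g, i} is a clique of size 4, and the vertices of any clique must share a bag in every tree decomposition; so some bag has ≥ 4 vertices and tw(G) ≥ 3. Combining the bounds, tw(G) = 3.

Treewidth 3.
One such decomposition:
Bags: B1 = {c, f, h, i}  B2 = {c, d, h, i}  B3 = {c, f, g, i}  B4 = {a, c, h, i}  B5 = {b, f, h, i}  B6 = {a, c, e, h}
Tree: B1–B2, B1–B3, B2–B4, B1–B5, B4–B6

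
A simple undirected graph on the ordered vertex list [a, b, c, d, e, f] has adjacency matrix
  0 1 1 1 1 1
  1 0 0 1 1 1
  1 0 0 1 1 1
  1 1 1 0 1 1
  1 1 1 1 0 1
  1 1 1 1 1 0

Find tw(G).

A width-4 tree decomposition is:
Bags: B1 = {a, c, d, e, f}  B2 = {a, b, d, e, f}
Tree: B1–B2
Each bag holds 5 vertices, so the decomposition has width 4, which upper-bounds the treewidth. For the lower bound, the 5 vertices {a, c, d, e, f} are pairwise adjacent, and any tree decomposition puts a clique entirely inside one bag — forcing width ≥ 4. Combining the bounds, tw(G) = 4.

4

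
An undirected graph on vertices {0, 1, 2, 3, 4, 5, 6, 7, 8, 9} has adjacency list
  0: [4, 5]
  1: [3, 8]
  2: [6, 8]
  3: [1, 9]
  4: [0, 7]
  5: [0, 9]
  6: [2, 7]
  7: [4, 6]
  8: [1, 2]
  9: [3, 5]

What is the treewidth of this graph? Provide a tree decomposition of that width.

Every bag has size at most 3, so the width is 3 − 1 = 2 and tw(G) ≤ 2. For the lower bound, G contains the cycle 9–5–0–4–7–6–2–8–1–3–9, so G is not a forest; only forests have treewidth ≤ 1, hence tw(G) ≥ 2. Combining the bounds, tw(G) = 2.

Treewidth 2.
One optimal decomposition is:
Bags: B1 = {0, 5, 9}  B2 = {0, 4, 9}  B3 = {4, 7, 9}  B4 = {6, 7, 9}  B5 = {2, 6, 9}  B6 = {2, 8, 9}  B7 = {1, 8, 9}  B8 = {1, 3, 9}
Tree: B1–B2, B2–B3, B3–B4, B4–B5, B5–B6, B6–B7, B7–B8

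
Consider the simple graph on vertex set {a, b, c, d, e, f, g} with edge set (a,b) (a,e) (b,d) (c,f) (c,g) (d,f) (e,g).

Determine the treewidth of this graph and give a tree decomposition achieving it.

The largest bag has 3 vertices, giving width 2; this decomposition certifies tw(G) ≤ 2. The edges a–e–g–c–f–d–b–a form a cycle, so G is not a tree and its treewidth is at least 2. The upper and lower bounds meet at 2, so that is the treewidth.

Treewidth 2.
One such decomposition:
Bags: B1 = {a, e, g}  B2 = {a, c, g}  B3 = {a, c, f}  B4 = {a, d, f}  B5 = {a, b, d}
Tree: B1–B2, B2–B3, B3–B4, B4–B5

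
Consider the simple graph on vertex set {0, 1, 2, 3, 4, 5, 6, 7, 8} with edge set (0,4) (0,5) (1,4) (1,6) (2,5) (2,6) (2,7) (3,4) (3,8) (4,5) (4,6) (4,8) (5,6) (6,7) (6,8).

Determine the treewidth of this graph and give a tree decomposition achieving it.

Every bag has size at most 3, so the width is 3 − 1 = 2 and tw(G) ≤ 2. Conversely, {2, 5, 6} is a clique of size 3, and the vertices of any clique must share a bag in every tree decomposition; so some bag has ≥ 3 vertices and tw(G) ≥ 2. Therefore the treewidth is 2.

Treewidth 2.
Bags: B1 = {4, 6, 8}  B2 = {4, 5, 6}  B3 = {3, 4, 8}  B4 = {0, 4, 5}  B5 = {1, 4, 6}  B6 = {2, 5, 6}  B7 = {2, 6, 7}
Tree: B1–B2, B1–B3, B2–B4, B2–B5, B2–B6, B6–B7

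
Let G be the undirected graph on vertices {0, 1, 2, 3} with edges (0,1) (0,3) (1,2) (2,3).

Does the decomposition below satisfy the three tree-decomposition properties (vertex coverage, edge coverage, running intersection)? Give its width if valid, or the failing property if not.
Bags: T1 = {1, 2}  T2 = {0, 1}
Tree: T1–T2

A tree decomposition must satisfy three properties: every vertex lies in some bag; for every edge, both endpoints lie together in some bag; and for every vertex, the bags containing it form a connected subtree. Here vertex 3 appears in no bag, so the decomposition is invalid.

No — vertex 3 appears in no bag.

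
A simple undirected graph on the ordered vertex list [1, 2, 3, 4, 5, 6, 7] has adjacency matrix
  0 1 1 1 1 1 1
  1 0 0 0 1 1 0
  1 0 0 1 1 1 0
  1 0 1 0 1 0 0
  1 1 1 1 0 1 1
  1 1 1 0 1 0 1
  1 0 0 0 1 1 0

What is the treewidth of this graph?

A width-3 tree decomposition is:
Bags: B1 = {1, 3, 5, 6}  B2 = {1, 2, 5, 6}  B3 = {1, 3, 4, 5}  B4 = {1, 5, 6, 7}
Tree: B1–B2, B1–B3, B2–B4
Each bag holds 4 vertices, so the decomposition has width 3, which upper-bounds the treewidth. Conversely, {1, 3, 4, 5} is a clique of size 4, and the vertices of any clique must share a bag in every tree decomposition; so some bag has ≥ 4 vertices and tw(G) ≥ 3. Therefore the treewidth is 3.

3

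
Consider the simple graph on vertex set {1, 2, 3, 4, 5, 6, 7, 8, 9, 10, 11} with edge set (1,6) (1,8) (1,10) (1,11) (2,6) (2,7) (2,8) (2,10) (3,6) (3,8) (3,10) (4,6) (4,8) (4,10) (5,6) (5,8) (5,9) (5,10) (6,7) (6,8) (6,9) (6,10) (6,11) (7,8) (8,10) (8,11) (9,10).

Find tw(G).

A width-3 tree decomposition is:
Bags: B1 = {1, 6, 8, 10}  B2 = {3, 6, 8, 10}  B3 = {1, 6, 8, 11}  B4 = {2, 6, 8, 10}  B5 = {5, 6, 8, 10}  B6 = {4, 6, 8, 10}  B7 = {5, 6, 9, 10}  B8 = {2, 6, 7, 8}
Tree: B1–B2, B1–B3, B1–B4, B1–B5, B2–B6, B5–B7, B4–B8
The largest bag has 4 vertices, giving width 3; this decomposition certifies tw(G) ≤ 3. On the other hand G contains the 4-clique {1, 6, 8, 10}. A clique must lie in a single bag of any decomposition, so no decomposition can have width below 3. Hence tw(G) = 3 exactly.

3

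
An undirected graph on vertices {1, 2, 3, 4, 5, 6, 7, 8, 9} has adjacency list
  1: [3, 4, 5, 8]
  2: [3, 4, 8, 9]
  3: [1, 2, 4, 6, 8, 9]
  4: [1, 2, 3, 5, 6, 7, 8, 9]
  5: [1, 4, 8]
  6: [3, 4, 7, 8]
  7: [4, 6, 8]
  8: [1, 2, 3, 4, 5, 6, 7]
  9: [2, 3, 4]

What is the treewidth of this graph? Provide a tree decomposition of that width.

The largest bag has 4 vertices, giving width 3; this decomposition certifies tw(G) ≤ 3. Conversely, {1, 3, 4, 8} is a clique of size 4, and the vertices of any clique must share a bag in every tree decomposition; so some bag has ≥ 4 vertices and tw(G) ≥ 3. Hence tw(G) = 3 exactly.

Treewidth 3.
One optimal decomposition is:
Bags: B1 = {2, 3, 4, 8}  B2 = {1, 3, 4, 8}  B3 = {1, 4, 5, 8}  B4 = {2, 3, 4, 9}  B5 = {3, 4, 6, 8}  B6 = {4, 6, 7, 8}
Tree: B1–B2, B2–B3, B1–B4, B2–B5, B5–B6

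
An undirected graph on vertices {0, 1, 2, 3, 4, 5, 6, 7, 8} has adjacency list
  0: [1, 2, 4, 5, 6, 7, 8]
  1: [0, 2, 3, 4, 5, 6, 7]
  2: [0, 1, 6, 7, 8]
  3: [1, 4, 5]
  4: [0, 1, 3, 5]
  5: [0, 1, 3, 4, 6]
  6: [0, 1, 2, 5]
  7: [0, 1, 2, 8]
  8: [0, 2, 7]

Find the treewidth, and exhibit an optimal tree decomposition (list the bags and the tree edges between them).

The largest bag has 4 vertices, giving width 3; this decomposition certifies tw(G) ≤ 3. For the lower bound, the 4 vertices {0, 2, 7, 8} are pairwise adjacent, and any tree decomposition puts a clique entirely inside one bag — forcing width ≥ 3. Therefore the treewidth is 3.

Treewidth 3.
One such decomposition:
Bags: B1 = {0, 1, 2, 6}  B2 = {0, 1, 5, 6}  B3 = {0, 1, 4, 5}  B4 = {1, 3, 4, 5}  B5 = {0, 1, 2, 7}  B6 = {0, 2, 7, 8}
Tree: B1–B2, B2–B3, B3–B4, B1–B5, B5–B6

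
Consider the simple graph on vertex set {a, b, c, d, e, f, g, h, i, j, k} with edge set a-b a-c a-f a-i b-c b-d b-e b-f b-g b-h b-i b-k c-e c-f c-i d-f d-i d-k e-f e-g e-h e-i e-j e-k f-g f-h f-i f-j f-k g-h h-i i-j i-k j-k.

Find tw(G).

4

A width-4 tree decomposition is:
Bags: B1 = {b, c, e, f, i}  B2 = {b, e, f, h, i}  B3 = {a, b, c, f, i}  B4 = {b, e, f, i, k}  B5 = {b, d, f, i, k}  B6 = {e, f, i, j, k}  B7 = {b, e, f, g, h}
Tree: B1–B2, B1–B3, B2–B4, B4–B5, B4–B6, B2–B7
Each bag holds 5 vertices, so the decomposition has width 4, which upper-bounds the treewidth. On the other hand G contains the 5-clique {e, f, i, j, k}. A clique must lie in a single bag of any decomposition, so no decomposition can have width below 4. The upper and lower bounds meet at 4, so that is the treewidth.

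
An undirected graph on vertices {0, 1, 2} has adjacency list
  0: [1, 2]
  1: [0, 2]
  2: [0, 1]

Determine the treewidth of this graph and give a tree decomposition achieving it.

With just one bag of size 3, the width is 3 − 1 = 2, so tw(G) ≤ 2. On the other hand G contains the 3-clique {0, 1, 2}. A clique must lie in a single bag of any decomposition, so no decomposition can have width below 2. The upper and lower bounds meet at 2, so that is the treewidth.

Treewidth 2.
Bags: B1 = {0, 1, 2}
Tree: (single bag)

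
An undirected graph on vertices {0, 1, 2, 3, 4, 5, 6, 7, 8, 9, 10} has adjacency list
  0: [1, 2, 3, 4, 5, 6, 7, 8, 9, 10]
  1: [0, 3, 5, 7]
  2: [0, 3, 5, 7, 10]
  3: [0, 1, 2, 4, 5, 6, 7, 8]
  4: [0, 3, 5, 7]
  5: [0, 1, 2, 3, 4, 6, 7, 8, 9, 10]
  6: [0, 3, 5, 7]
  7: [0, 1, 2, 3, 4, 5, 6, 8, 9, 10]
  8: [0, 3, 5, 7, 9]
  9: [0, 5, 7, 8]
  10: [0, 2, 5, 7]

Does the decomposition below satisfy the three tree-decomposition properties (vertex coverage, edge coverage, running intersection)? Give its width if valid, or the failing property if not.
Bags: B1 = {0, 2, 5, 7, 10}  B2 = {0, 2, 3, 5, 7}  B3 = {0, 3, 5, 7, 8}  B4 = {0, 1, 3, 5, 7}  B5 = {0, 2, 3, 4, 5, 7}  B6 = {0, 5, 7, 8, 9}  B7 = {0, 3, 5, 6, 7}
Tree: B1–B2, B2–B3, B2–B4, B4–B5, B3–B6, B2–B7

No — bags containing vertex 2 are not connected in the tree.

A tree decomposition must satisfy three properties: every vertex lies in some bag; for every edge, both endpoints lie together in some bag; and for every vertex, the bags containing it form a connected subtree. Here bags containing vertex 2 are not connected in the tree, so the decomposition is invalid.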